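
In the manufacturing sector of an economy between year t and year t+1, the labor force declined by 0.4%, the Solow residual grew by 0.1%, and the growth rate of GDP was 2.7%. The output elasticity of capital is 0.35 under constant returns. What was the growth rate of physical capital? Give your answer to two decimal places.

Physical capital grew 8.17%.

Labor's share = 1 − 0.35 = 0.65.
gY = gA + 0.65×(-0.4) + 0.35×g.
0.35×g = 2.7 − 0.1 + 0.26 = 2.86.
g = 2.86 / 0.35 = 8.1714%.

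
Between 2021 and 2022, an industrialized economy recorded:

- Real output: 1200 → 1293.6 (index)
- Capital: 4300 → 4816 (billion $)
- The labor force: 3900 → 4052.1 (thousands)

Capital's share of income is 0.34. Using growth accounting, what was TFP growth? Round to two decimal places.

Real output growth = (1293.6 − 1200) / 1200 = 7.8%.
Capital growth = (4816 − 4300) / 4300 = 12%.
The labor force growth = (4052.1 − 3900) / 3900 = 3.9%.
Labor's share = 1 − 0.34 = 0.66.
Capital: 0.34 × 12 = 4.08 pp.
The labor force: 0.66 × 3.9 = 2.574 pp.
TFP growth = 7.8 − 6.654 = 1.146%.

1.15%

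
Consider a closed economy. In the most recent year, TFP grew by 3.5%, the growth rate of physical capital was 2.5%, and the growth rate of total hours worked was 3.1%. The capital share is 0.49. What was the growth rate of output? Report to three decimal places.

Labor's share = 1 − 0.49 = 0.51.
Physical capital: 0.49 × 2.5 = 1.225 pp.
Total hours worked: 0.51 × 3.1 = 1.581 pp.
Output growth = 3.5 + 2.806 = 6.306%.

Output growth was 6.306%.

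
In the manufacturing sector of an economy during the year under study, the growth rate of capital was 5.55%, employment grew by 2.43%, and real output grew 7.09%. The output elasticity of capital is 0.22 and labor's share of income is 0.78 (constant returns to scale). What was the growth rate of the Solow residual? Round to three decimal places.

3.974%

Labor's share = 1 − 0.22 = 0.78.
Capital: 0.22 × 5.55 = 1.221 pp.
Employment: 0.78 × 2.43 = 1.8954 pp.
TFP growth = 7.09 − 3.1164 = 3.9736%.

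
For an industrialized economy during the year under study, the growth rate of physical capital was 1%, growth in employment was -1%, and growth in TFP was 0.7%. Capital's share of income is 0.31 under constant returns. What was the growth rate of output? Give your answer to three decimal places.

0.320%

Labor's share = 1 − 0.31 = 0.69.
Physical capital: 0.31 × 1 = 0.31 pp.
Employment: 0.69 × (-1) = -0.69 pp.
Output growth = 0.7 + (-0.38) = 0.32%.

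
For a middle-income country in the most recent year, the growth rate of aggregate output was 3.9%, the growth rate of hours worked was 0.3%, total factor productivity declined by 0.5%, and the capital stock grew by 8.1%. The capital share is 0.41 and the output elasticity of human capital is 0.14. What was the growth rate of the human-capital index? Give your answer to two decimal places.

Labor's share = 1 − 0.41 − 0.14 = 0.45.
gY = gA + 0.41×8.1 + 0.45×0.3 + 0.14×g.
0.14×g = 3.9 + 0.5 − 3.456 = 0.944.
g = 0.944 / 0.14 = 6.7429%.

6.74%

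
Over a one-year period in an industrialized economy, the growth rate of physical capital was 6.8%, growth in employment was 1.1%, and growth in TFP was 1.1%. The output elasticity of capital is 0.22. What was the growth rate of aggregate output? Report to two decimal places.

Labor's share = 1 − 0.22 = 0.78.
Physical capital: 0.22 × 6.8 = 1.496 pp.
Employment: 0.78 × 1.1 = 0.858 pp.
Output growth = 1.1 + 2.354 = 3.454%.

Aggregate output grew 3.45%.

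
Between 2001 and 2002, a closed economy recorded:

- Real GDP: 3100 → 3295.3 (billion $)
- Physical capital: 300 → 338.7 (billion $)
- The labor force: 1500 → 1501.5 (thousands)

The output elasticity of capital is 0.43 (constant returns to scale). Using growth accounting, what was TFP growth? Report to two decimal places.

0.70%

Real GDP growth = (3295.3 − 3100) / 3100 = 6.3%.
Physical capital growth = (338.7 − 300) / 300 = 12.9%.
The labor force growth = (1501.5 − 1500) / 1500 = 0.1%.
Labor's share = 1 − 0.43 = 0.57.
Physical capital: 0.43 × 12.9 = 5.547 pp.
The labor force: 0.57 × 0.1 = 0.057 pp.
TFP growth = 6.3 − 5.604 = 0.696%.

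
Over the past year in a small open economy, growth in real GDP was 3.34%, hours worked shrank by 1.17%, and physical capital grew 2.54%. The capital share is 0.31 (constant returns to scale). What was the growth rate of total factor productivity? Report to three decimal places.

Labor's share = 1 − 0.31 = 0.69.
Physical capital: 0.31 × 2.54 = 0.7874 pp.
Hours worked: 0.69 × (-1.17) = -0.8073 pp.
TFP growth = 3.34 + 0.0199 = 3.3599%.

Total factor productivity grew 3.360%.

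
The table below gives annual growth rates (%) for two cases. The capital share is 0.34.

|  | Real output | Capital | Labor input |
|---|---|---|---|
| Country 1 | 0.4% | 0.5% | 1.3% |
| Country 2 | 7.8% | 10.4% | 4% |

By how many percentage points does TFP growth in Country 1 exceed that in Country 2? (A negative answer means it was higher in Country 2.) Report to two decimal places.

Labor's share = 1 − 0.34 = 0.66.
Country 1: TFP = 0.4 − 0.17 − 0.858 = -0.628%.
Country 2: TFP = 7.8 − 3.536 − 2.64 = 1.624%.
Difference = -0.628 − (1.624) = -2.252 pp.

-2.25 percentage points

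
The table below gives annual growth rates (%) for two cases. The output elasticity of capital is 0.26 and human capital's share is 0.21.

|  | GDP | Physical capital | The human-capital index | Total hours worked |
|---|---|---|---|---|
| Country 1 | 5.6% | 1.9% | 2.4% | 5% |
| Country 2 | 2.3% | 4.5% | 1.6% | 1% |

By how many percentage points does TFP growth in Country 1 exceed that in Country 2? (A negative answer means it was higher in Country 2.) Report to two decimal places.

1.69 percentage points

Labor's share = 1 − 0.26 − 0.21 = 0.53.
Country 1: TFP = 5.6 − 0.494 − 0.504 − 2.65 = 1.952%.
Country 2: TFP = 2.3 − 1.17 − 0.336 − 0.53 = 0.264%.
Difference = 1.952 − (0.264) = 1.688 pp.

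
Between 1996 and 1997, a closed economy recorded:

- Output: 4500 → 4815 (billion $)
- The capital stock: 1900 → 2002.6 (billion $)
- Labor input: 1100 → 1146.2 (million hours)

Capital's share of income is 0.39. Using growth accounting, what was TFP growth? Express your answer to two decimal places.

Output growth = (4815 − 4500) / 4500 = 7%.
The capital stock growth = (2002.6 − 1900) / 1900 = 5.4%.
Labor input growth = (1146.2 − 1100) / 1100 = 4.2%.
Labor's share = 1 − 0.39 = 0.61.
The capital stock: 0.39 × 5.4 = 2.106 pp.
Labor input: 0.61 × 4.2 = 2.562 pp.
TFP growth = 7 − 4.668 = 2.332%.

TFP grew 2.33%.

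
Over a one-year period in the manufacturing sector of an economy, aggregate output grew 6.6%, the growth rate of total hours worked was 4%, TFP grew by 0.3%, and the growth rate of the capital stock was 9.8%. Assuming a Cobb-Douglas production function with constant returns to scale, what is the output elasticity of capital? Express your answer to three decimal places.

gY = gA + α·gK + (1−α)·gL, so gY − gA − gL = α(gK − gL).
6.6 − 0.3 − 4 = α × (9.8 − 4).
2.3 = 5.8 α, so α = 0.39655.

α = 0.397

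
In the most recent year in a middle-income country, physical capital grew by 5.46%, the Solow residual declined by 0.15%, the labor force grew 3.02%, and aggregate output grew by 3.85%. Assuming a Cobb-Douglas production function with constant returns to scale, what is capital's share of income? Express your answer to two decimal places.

gY = gA + α·gK + (1−α)·gL, so gY − gA − gL = α(gK − gL).
3.85 + 0.15 − 3.02 = α × (5.46 − 3.02).
0.98 = 2.44 α, so α = 0.4016.

α = 0.40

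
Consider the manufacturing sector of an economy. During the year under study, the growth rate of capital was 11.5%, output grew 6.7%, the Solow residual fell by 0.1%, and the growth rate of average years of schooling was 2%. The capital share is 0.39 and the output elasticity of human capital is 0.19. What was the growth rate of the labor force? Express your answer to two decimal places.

The labor force grew 4.61%.

Labor's share = 1 − 0.39 − 0.19 = 0.42.
gY = gA + 0.39×11.5 + 0.19×2 + 0.42×g.
0.42×g = 6.7 + 0.1 − 4.865 = 1.935.
g = 1.935 / 0.42 = 4.6071%.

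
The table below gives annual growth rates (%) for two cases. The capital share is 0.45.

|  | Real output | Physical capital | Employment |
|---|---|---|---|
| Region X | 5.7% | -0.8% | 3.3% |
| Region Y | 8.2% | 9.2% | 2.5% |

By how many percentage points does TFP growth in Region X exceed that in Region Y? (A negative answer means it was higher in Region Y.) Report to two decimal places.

1.56 percentage points

Labor's share = 1 − 0.45 = 0.55.
Region X: TFP = 5.7 + 0.36 − 1.815 = 4.245%.
Region Y: TFP = 8.2 − 4.14 − 1.375 = 2.685%.
Difference = 4.245 − (2.685) = 1.56 pp.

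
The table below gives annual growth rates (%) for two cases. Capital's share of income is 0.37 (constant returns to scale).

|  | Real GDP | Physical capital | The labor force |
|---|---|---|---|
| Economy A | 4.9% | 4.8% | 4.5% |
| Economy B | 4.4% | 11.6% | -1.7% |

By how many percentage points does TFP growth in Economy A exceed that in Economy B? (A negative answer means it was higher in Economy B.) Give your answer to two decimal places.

-0.89 percentage points

Labor's share = 1 − 0.37 = 0.63.
Economy A: TFP = 4.9 − 1.776 − 2.835 = 0.289%.
Economy B: TFP = 4.4 − 4.292 + 1.071 = 1.179%.
Difference = 0.289 − (1.179) = -0.89 pp.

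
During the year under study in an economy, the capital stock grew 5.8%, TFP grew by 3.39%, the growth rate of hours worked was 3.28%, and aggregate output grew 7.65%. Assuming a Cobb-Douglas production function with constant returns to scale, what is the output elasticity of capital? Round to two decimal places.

gY = gA + α·gK + (1−α)·gL, so gY − gA − gL = α(gK − gL).
7.65 − 3.39 − 3.28 = α × (5.8 − 3.28).
0.98 = 2.52 α, so α = 0.3889.

α = 0.39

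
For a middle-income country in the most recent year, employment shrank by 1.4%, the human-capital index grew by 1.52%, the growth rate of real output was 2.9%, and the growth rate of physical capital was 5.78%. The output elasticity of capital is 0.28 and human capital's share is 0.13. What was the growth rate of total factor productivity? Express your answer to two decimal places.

1.91%

Labor's share = 1 − 0.28 − 0.13 = 0.59.
Physical capital: 0.28 × 5.78 = 1.6184 pp.
The human-capital index: 0.13 × 1.52 = 0.1976 pp.
Employment: 0.59 × (-1.4) = -0.826 pp.
TFP growth = 2.9 − 0.99 = 1.91%.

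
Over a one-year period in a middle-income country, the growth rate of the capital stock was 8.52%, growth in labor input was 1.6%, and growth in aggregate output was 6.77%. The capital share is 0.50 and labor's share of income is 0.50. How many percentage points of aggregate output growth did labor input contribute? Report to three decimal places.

0.800

Labor's share = 1 − 0.5 = 0.5.
Contribution = share × growth = 0.5 × 1.6 = 0.8 pp.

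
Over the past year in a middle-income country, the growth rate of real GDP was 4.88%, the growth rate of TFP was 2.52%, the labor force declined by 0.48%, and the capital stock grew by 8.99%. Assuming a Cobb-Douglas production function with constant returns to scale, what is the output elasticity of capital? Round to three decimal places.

gY = gA + α·gK + (1−α)·gL, so gY − gA − gL = α(gK − gL).
4.88 − 2.52 + 0.48 = α × (8.99 − (-0.48)).
2.84 = 9.47 α, so α = 0.29989.

The output elasticity of capital is 0.300.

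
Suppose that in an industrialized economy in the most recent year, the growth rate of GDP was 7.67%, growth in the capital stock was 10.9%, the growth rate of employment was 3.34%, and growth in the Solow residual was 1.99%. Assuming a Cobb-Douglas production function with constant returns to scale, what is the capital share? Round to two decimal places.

α = 0.31

gY = gA + α·gK + (1−α)·gL, so gY − gA − gL = α(gK − gL).
7.67 − 1.99 − 3.34 = α × (10.9 − 3.34).
2.34 = 7.56 α, so α = 0.3095.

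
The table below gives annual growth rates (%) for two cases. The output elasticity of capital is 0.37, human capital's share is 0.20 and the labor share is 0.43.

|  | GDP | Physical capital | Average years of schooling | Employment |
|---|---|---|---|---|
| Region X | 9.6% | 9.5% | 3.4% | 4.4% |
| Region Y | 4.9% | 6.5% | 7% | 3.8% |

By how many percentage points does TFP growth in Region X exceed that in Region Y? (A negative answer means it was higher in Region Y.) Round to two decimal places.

4.05 percentage points

Labor's share = 1 − 0.37 − 0.2 = 0.43.
Region X: TFP = 9.6 − 3.515 − 0.68 − 1.892 = 3.513%.
Region Y: TFP = 4.9 − 2.405 − 1.4 − 1.634 = -0.539%.
Difference = 3.513 − (-0.539) = 4.052 pp.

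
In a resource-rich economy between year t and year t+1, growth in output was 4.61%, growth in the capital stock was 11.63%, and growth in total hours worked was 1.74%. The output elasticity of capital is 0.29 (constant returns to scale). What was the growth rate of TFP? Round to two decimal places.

0.00%

Labor's share = 1 − 0.29 = 0.71.
The capital stock: 0.29 × 11.63 = 3.3727 pp.
Total hours worked: 0.71 × 1.74 = 1.2354 pp.
TFP growth = 4.61 − 4.6081 = 0.0019%.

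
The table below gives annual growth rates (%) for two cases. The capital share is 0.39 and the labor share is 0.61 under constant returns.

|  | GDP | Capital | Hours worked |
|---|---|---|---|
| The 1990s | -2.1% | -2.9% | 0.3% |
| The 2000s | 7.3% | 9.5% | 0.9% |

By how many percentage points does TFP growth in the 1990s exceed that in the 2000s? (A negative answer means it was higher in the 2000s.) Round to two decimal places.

Labor's share = 1 − 0.39 = 0.61.
The 1990s: TFP = -2.1 + 1.131 − 0.183 = -1.152%.
The 2000s: TFP = 7.3 − 3.705 − 0.549 = 3.046%.
Difference = -1.152 − (3.046) = -4.198 pp.

-4.20 percentage points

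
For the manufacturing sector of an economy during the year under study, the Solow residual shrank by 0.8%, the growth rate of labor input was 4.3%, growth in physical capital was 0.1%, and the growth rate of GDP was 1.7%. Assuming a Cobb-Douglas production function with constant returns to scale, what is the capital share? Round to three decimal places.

gY = gA + α·gK + (1−α)·gL, so gY − gA − gL = α(gK − gL).
1.7 + 0.8 − 4.3 = α × (0.1 − 4.3).
-1.8 = -4.2 α, so α = 0.42857.

0.429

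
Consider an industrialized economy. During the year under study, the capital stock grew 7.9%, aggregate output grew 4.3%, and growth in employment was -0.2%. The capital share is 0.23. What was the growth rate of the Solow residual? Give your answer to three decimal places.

The Solow residual growth was 2.637%.

Labor's share = 1 − 0.23 = 0.77.
The capital stock: 0.23 × 7.9 = 1.817 pp.
Employment: 0.77 × (-0.2) = -0.154 pp.
TFP growth = 4.3 − 1.663 = 2.637%.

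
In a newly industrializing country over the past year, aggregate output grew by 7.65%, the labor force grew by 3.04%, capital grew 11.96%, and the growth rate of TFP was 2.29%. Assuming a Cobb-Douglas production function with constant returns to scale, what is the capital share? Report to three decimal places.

α = 0.260

gY = gA + α·gK + (1−α)·gL, so gY − gA − gL = α(gK − gL).
7.65 − 2.29 − 3.04 = α × (11.96 − 3.04).
2.32 = 8.92 α, so α = 0.26009.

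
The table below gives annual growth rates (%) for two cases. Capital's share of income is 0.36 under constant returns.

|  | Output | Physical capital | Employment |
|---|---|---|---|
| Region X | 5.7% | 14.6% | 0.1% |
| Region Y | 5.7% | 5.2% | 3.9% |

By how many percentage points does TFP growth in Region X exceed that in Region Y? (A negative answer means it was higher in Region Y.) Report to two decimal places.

Labor's share = 1 − 0.36 = 0.64.
Region X: TFP = 5.7 − 5.256 − 0.064 = 0.38%.
Region Y: TFP = 5.7 − 1.872 − 2.496 = 1.332%.
Difference = 0.38 − (1.332) = -0.952 pp.

-0.95 percentage points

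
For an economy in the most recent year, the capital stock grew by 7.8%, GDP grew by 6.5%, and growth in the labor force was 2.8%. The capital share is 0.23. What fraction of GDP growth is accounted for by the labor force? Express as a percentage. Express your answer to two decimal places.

Labor's share = 1 − 0.23 = 0.77.
The labor force contributed 0.77 × 2.8 = 2.156 pp.
Share of growth = 2.156 / 6.5 × 100 = 33.1692%.

The labor force accounted for 33.17% of growth.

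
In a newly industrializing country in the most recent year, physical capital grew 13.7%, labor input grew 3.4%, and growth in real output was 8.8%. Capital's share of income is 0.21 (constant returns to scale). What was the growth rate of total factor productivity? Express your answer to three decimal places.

3.237%

Labor's share = 1 − 0.21 = 0.79.
Physical capital: 0.21 × 13.7 = 2.877 pp.
Labor input: 0.79 × 3.4 = 2.686 pp.
TFP growth = 8.8 − 5.563 = 3.237%.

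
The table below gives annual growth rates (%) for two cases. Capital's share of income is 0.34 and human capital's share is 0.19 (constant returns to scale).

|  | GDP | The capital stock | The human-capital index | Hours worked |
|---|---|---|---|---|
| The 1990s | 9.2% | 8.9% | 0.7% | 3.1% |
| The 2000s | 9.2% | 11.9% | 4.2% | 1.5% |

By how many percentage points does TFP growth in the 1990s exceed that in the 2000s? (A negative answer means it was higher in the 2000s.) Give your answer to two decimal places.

0.93 percentage points

Labor's share = 1 − 0.34 − 0.19 = 0.47.
The 1990s: TFP = 9.2 − 3.026 − 0.133 − 1.457 = 4.584%.
The 2000s: TFP = 9.2 − 4.046 − 0.798 − 0.705 = 3.651%.
Difference = 4.584 − (3.651) = 0.933 pp.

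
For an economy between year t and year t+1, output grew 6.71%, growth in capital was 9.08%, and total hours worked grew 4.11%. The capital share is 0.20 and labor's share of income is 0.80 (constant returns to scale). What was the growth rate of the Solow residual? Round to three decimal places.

Labor's share = 1 − 0.2 = 0.8.
Capital: 0.2 × 9.08 = 1.816 pp.
Total hours worked: 0.8 × 4.11 = 3.288 pp.
TFP growth = 6.71 − 5.104 = 1.606%.

The Solow residual grew 1.606%.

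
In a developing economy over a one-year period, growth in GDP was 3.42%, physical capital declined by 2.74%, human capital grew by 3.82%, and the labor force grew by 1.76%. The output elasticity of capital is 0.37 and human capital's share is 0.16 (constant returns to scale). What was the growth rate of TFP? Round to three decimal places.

Labor's share = 1 − 0.37 − 0.16 = 0.47.
Physical capital: 0.37 × (-2.74) = -1.0138 pp.
Human capital: 0.16 × 3.82 = 0.6112 pp.
The labor force: 0.47 × 1.76 = 0.8272 pp.
TFP growth = 3.42 − 0.4246 = 2.9954%.

2.995%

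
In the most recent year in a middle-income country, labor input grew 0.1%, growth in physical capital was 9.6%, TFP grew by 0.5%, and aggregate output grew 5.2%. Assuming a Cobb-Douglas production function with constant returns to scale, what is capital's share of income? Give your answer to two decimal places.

α = 0.48

gY = gA + α·gK + (1−α)·gL, so gY − gA − gL = α(gK − gL).
5.2 − 0.5 − 0.1 = α × (9.6 − 0.1).
4.6 = 9.5 α, so α = 0.4842.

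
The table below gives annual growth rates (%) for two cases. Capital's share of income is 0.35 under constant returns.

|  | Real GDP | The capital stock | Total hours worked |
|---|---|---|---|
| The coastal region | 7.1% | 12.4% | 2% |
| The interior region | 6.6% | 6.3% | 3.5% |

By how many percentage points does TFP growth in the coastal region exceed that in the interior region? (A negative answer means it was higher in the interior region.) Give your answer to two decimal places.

-0.66 percentage points

Labor's share = 1 − 0.35 = 0.65.
The coastal region: TFP = 7.1 − 4.34 − 1.3 = 1.46%.
The interior region: TFP = 6.6 − 2.205 − 2.275 = 2.12%.
Difference = 1.46 − (2.12) = -0.66 pp.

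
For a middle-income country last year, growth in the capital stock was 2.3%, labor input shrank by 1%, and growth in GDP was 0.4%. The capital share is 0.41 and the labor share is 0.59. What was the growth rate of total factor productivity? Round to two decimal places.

Labor's share = 1 − 0.41 = 0.59.
The capital stock: 0.41 × 2.3 = 0.943 pp.
Labor input: 0.59 × (-1) = -0.59 pp.
TFP growth = 0.4 − 0.353 = 0.047%.

0.05%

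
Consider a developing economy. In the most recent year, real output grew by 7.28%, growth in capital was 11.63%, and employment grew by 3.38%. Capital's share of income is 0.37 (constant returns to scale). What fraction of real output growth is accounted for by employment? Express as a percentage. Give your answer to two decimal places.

Employment accounted for 29.25% of growth.

Labor's share = 1 − 0.37 = 0.63.
Employment contributed 0.63 × 3.38 = 2.1294 pp.
Share of growth = 2.1294 / 7.28 × 100 = 29.25%.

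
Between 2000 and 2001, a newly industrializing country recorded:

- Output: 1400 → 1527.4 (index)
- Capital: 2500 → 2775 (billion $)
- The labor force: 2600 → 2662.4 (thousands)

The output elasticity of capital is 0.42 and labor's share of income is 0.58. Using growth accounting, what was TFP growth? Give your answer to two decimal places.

TFP grew 3.09%.

Output growth = (1527.4 − 1400) / 1400 = 9.1%.
Capital growth = (2775 − 2500) / 2500 = 11%.
The labor force growth = (2662.4 − 2600) / 2600 = 2.4%.
Labor's share = 1 − 0.42 = 0.58.
Capital: 0.42 × 11 = 4.62 pp.
The labor force: 0.58 × 2.4 = 1.392 pp.
TFP growth = 9.1 − 6.012 = 3.088%.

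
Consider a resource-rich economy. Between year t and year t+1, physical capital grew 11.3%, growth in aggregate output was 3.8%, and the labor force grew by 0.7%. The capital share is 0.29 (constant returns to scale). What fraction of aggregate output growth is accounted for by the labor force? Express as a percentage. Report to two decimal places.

Labor's share = 1 − 0.29 = 0.71.
The labor force contributed 0.71 × 0.7 = 0.497 pp.
Share of growth = 0.497 / 3.8 × 100 = 13.0789%.

13.08%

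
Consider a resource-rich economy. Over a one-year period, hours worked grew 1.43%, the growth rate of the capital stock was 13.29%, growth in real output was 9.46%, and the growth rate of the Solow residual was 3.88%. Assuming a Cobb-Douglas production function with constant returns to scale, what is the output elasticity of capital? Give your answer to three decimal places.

gY = gA + α·gK + (1−α)·gL, so gY − gA − gL = α(gK − gL).
9.46 − 3.88 − 1.43 = α × (13.29 − 1.43).
4.15 = 11.86 α, so α = 0.34992.

α = 0.350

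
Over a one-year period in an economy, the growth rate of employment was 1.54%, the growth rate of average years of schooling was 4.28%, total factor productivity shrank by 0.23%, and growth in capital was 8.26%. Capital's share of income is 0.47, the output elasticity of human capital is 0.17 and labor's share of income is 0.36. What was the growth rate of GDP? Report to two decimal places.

GDP growth was 4.93%.

Labor's share = 1 − 0.47 − 0.17 = 0.36.
Capital: 0.47 × 8.26 = 3.8822 pp.
Average years of schooling: 0.17 × 4.28 = 0.7276 pp.
Employment: 0.36 × 1.54 = 0.5544 pp.
Output growth = -0.23 + 5.1642 = 4.9342%.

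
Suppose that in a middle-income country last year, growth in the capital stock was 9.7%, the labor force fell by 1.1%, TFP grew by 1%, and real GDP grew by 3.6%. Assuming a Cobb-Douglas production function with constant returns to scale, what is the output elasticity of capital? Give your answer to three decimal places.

gY = gA + α·gK + (1−α)·gL, so gY − gA − gL = α(gK − gL).
3.6 − 1 + 1.1 = α × (9.7 − (-1.1)).
3.7 = 10.8 α, so α = 0.34259.

0.343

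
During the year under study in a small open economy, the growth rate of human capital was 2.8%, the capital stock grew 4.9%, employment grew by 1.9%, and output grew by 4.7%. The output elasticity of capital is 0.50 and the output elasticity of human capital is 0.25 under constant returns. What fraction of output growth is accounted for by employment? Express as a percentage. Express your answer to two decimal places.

10.11%

Labor's share = 1 − 0.5 − 0.25 = 0.25.
Employment contributed 0.25 × 1.9 = 0.475 pp.
Share of growth = 0.475 / 4.7 × 100 = 10.1064%.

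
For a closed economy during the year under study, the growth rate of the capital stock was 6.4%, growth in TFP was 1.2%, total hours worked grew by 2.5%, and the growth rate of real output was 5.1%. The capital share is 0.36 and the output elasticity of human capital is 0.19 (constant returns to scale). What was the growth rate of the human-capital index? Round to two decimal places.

2.48%

Labor's share = 1 − 0.36 − 0.19 = 0.45.
gY = gA + 0.36×6.4 + 0.45×2.5 + 0.19×g.
0.19×g = 5.1 − 1.2 − 3.429 = 0.471.
g = 0.471 / 0.19 = 2.4789%.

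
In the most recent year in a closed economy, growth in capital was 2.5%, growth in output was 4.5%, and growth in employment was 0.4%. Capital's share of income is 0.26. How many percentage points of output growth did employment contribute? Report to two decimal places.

0.30 percentage points

Labor's share = 1 − 0.26 = 0.74.
Contribution = share × growth = 0.74 × 0.4 = 0.296 pp.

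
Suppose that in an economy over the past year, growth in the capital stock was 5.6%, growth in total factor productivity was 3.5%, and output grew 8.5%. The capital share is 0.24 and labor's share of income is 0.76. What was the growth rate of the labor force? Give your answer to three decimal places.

Labor's share = 1 − 0.24 = 0.76.
gY = gA + 0.24×5.6 + 0.76×g.
0.76×g = 8.5 − 3.5 − 1.344 = 3.656.
g = 3.656 / 0.76 = 4.81053%.

4.811%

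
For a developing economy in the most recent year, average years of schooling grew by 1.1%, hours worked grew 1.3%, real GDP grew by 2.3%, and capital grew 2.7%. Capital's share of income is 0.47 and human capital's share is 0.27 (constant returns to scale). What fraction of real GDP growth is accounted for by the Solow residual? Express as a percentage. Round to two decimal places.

The Solow residual accounted for 17.22% of growth.

Labor's share = 1 − 0.47 − 0.27 = 0.26.
Capital: 0.47 × 2.7 = 1.269 pp.
Average years of schooling: 0.27 × 1.1 = 0.297 pp.
Hours worked: 0.26 × 1.3 = 0.338 pp.
TFP growth = 2.3 − 1.904 = 0.396%.
TFP share of growth = 0.396 / 2.3 × 100 = 17.2174%.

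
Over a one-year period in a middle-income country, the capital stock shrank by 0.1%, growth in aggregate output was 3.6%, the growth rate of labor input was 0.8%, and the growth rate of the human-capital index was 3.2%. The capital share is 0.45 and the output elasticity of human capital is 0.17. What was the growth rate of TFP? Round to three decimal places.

Labor's share = 1 − 0.45 − 0.17 = 0.38.
The capital stock: 0.45 × (-0.1) = -0.045 pp.
The human-capital index: 0.17 × 3.2 = 0.544 pp.
Labor input: 0.38 × 0.8 = 0.304 pp.
TFP growth = 3.6 − 0.803 = 2.797%.

2.797%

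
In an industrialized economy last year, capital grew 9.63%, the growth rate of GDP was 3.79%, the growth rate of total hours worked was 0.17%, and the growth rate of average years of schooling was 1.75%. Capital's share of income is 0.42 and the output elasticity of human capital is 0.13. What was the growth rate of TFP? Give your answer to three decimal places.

Labor's share = 1 − 0.42 − 0.13 = 0.45.
Capital: 0.42 × 9.63 = 4.0446 pp.
Average years of schooling: 0.13 × 1.75 = 0.2275 pp.
Total hours worked: 0.45 × 0.17 = 0.0765 pp.
TFP growth = 3.79 − 4.3486 = -0.5586%.

-0.559%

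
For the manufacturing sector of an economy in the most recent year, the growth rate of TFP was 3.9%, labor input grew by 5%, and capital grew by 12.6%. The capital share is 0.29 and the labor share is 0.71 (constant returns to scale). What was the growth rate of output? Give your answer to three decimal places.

11.104%

Labor's share = 1 − 0.29 = 0.71.
Capital: 0.29 × 12.6 = 3.654 pp.
Labor input: 0.71 × 5 = 3.55 pp.
Output growth = 3.9 + 7.204 = 11.104%.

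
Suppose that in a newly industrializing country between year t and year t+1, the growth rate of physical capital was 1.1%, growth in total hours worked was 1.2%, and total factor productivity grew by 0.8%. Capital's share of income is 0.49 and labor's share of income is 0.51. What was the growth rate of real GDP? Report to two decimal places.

Labor's share = 1 − 0.49 = 0.51.
Physical capital: 0.49 × 1.1 = 0.539 pp.
Total hours worked: 0.51 × 1.2 = 0.612 pp.
Output growth = 0.8 + 1.151 = 1.951%.

1.95%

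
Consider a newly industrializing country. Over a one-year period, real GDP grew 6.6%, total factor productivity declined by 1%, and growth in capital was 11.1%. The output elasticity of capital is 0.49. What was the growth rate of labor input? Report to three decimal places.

4.237%

Labor's share = 1 − 0.49 = 0.51.
gY = gA + 0.49×11.1 + 0.51×g.
0.51×g = 6.6 + 1 − 5.439 = 2.161.
g = 2.161 / 0.51 = 4.23725%.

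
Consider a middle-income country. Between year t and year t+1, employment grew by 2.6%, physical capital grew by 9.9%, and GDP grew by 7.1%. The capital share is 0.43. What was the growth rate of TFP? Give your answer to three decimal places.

1.361%

Labor's share = 1 − 0.43 = 0.57.
Physical capital: 0.43 × 9.9 = 4.257 pp.
Employment: 0.57 × 2.6 = 1.482 pp.
TFP growth = 7.1 − 5.739 = 1.361%.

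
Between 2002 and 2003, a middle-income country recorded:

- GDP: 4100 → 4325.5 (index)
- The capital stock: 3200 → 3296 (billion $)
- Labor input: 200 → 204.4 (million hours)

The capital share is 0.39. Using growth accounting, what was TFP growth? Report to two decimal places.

2.99%

GDP growth = (4325.5 − 4100) / 4100 = 5.5%.
The capital stock growth = (3296 − 3200) / 3200 = 3%.
Labor input growth = (204.4 − 200) / 200 = 2.2%.
Labor's share = 1 − 0.39 = 0.61.
The capital stock: 0.39 × 3 = 1.17 pp.
Labor input: 0.61 × 2.2 = 1.342 pp.
TFP growth = 5.5 − 2.512 = 2.988%.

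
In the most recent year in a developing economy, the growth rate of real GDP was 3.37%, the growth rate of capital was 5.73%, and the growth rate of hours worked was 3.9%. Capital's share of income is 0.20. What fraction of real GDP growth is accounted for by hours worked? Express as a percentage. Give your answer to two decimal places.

Labor's share = 1 − 0.2 = 0.8.
Hours worked contributed 0.8 × 3.9 = 3.12 pp.
Share of growth = 3.12 / 3.37 × 100 = 92.5816%.

92.58%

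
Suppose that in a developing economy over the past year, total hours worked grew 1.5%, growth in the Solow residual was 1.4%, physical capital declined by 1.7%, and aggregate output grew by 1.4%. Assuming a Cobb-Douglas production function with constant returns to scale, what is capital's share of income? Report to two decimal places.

gY = gA + α·gK + (1−α)·gL, so gY − gA − gL = α(gK − gL).
1.4 − 1.4 − 1.5 = α × (-1.7 − 1.5).
-1.5 = -3.2 α, so α = 0.4688.

Capital's share of income is 0.47.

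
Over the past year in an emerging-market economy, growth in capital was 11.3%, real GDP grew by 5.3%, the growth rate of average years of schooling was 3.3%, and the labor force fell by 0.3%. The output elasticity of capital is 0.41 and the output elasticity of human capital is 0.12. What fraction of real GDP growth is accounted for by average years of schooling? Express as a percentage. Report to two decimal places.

7.47%

Average years of schooling contributed 0.12 × 3.3 = 0.396 pp.
Share of growth = 0.396 / 5.3 × 100 = 7.4717%.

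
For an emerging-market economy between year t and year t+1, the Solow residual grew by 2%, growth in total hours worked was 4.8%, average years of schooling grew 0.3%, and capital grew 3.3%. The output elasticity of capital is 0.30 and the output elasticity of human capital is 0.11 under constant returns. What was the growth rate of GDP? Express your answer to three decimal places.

5.855%

Labor's share = 1 − 0.3 − 0.11 = 0.59.
Capital: 0.3 × 3.3 = 0.99 pp.
Average years of schooling: 0.11 × 0.3 = 0.033 pp.
Total hours worked: 0.59 × 4.8 = 2.832 pp.
Output growth = 2 + 3.855 = 5.855%.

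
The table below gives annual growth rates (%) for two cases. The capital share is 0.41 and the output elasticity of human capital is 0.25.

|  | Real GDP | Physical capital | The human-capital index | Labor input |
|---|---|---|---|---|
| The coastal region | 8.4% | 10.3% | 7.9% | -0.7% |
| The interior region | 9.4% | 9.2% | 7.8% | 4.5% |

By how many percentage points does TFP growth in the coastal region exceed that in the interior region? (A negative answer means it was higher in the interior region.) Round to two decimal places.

0.29 percentage points

Labor's share = 1 − 0.41 − 0.25 = 0.34.
The coastal region: TFP = 8.4 − 4.223 − 1.975 + 0.238 = 2.44%.
The interior region: TFP = 9.4 − 3.772 − 1.95 − 1.53 = 2.148%.
Difference = 2.44 − (2.148) = 0.292 pp.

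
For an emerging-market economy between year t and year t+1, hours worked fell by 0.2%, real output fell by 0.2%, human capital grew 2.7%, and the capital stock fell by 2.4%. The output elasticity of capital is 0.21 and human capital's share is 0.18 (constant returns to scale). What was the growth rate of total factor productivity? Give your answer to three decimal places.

-0.060%

Labor's share = 1 − 0.21 − 0.18 = 0.61.
The capital stock: 0.21 × (-2.4) = -0.504 pp.
Human capital: 0.18 × 2.7 = 0.486 pp.
Hours worked: 0.61 × (-0.2) = -0.122 pp.
TFP growth = -0.2 + 0.14 = -0.06%.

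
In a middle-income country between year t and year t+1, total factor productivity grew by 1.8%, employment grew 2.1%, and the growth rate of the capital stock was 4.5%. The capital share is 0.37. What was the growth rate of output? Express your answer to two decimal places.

4.79%

Labor's share = 1 − 0.37 = 0.63.
The capital stock: 0.37 × 4.5 = 1.665 pp.
Employment: 0.63 × 2.1 = 1.323 pp.
Output growth = 1.8 + 2.988 = 4.788%.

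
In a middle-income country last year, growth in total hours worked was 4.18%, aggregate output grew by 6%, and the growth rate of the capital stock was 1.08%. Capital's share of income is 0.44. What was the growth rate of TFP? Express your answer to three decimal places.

3.184%

Labor's share = 1 − 0.44 = 0.56.
The capital stock: 0.44 × 1.08 = 0.4752 pp.
Total hours worked: 0.56 × 4.18 = 2.3408 pp.
TFP growth = 6 − 2.816 = 3.184%.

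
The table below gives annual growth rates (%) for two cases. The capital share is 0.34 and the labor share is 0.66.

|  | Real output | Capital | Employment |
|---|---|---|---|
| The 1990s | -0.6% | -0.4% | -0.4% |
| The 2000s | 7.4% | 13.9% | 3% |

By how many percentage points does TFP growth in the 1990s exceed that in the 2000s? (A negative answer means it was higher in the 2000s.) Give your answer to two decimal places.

Labor's share = 1 − 0.34 = 0.66.
The 1990s: TFP = -0.6 + 0.136 + 0.264 = -0.2%.
The 2000s: TFP = 7.4 − 4.726 − 1.98 = 0.694%.
Difference = -0.2 − (0.694) = -0.894 pp.

-0.89 percentage points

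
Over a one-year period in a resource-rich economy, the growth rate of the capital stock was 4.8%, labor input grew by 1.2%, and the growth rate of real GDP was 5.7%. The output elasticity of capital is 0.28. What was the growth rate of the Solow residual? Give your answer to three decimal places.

Labor's share = 1 − 0.28 = 0.72.
The capital stock: 0.28 × 4.8 = 1.344 pp.
Labor input: 0.72 × 1.2 = 0.864 pp.
TFP growth = 5.7 − 2.208 = 3.492%.

3.492%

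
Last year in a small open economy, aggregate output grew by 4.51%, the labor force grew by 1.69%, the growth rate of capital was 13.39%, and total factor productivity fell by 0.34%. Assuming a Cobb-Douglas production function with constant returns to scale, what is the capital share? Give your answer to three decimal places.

gY = gA + α·gK + (1−α)·gL, so gY − gA − gL = α(gK − gL).
4.51 + 0.34 − 1.69 = α × (13.39 − 1.69).
3.16 = 11.7 α, so α = 0.27009.

0.270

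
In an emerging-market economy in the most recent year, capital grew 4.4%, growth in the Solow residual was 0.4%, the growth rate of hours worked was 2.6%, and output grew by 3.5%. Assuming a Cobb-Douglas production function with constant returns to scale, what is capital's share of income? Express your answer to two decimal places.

Capital's share of income is 0.28.

gY = gA + α·gK + (1−α)·gL, so gY − gA − gL = α(gK − gL).
3.5 − 0.4 − 2.6 = α × (4.4 − 2.6).
0.5 = 1.8 α, so α = 0.2778.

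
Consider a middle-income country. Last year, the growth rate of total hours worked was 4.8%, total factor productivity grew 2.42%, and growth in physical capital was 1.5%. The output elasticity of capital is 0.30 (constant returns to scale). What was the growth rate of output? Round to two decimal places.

Output grew 6.23%.

Labor's share = 1 − 0.3 = 0.7.
Physical capital: 0.3 × 1.5 = 0.45 pp.
Total hours worked: 0.7 × 4.8 = 3.36 pp.
Output growth = 2.42 + 3.81 = 6.23%.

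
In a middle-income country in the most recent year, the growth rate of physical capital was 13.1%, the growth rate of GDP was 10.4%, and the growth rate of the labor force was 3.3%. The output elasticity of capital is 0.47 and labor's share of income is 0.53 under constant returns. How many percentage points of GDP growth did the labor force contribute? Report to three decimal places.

Labor's share = 1 − 0.47 = 0.53.
Contribution = share × growth = 0.53 × 3.3 = 1.749 pp.

1.749 pp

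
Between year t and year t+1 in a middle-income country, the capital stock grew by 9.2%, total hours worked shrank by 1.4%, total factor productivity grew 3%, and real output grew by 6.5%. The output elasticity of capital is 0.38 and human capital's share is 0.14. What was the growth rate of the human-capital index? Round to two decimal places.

4.83%

Labor's share = 1 − 0.38 − 0.14 = 0.48.
gY = gA + 0.38×9.2 + 0.48×(-1.4) + 0.14×g.
0.14×g = 6.5 − 3 − 2.824 = 0.676.
g = 0.676 / 0.14 = 4.8286%.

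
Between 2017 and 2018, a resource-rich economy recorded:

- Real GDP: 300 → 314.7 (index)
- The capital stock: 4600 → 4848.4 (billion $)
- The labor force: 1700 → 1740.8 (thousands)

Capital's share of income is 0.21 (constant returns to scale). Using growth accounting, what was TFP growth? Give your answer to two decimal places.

Real GDP growth = (314.7 − 300) / 300 = 4.9%.
The capital stock growth = (4848.4 − 4600) / 4600 = 5.4%.
The labor force growth = (1740.8 − 1700) / 1700 = 2.4%.
Labor's share = 1 − 0.21 = 0.79.
The capital stock: 0.21 × 5.4 = 1.134 pp.
The labor force: 0.79 × 2.4 = 1.896 pp.
TFP growth = 4.9 − 3.03 = 1.87%.

1.87%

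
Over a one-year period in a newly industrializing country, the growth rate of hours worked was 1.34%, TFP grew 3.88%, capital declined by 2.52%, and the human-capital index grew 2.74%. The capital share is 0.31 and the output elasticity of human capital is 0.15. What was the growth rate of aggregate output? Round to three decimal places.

Aggregate output grew 4.233%.

Labor's share = 1 − 0.31 − 0.15 = 0.54.
Capital: 0.31 × (-2.52) = -0.7812 pp.
The human-capital index: 0.15 × 2.74 = 0.411 pp.
Hours worked: 0.54 × 1.34 = 0.7236 pp.
Output growth = 3.88 + 0.3534 = 4.2334%.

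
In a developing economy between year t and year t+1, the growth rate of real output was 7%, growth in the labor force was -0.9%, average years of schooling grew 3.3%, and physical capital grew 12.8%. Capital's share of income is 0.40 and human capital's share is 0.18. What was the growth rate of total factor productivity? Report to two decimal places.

1.66%

Labor's share = 1 − 0.4 − 0.18 = 0.42.
Physical capital: 0.4 × 12.8 = 5.12 pp.
Average years of schooling: 0.18 × 3.3 = 0.594 pp.
The labor force: 0.42 × (-0.9) = -0.378 pp.
TFP growth = 7 − 5.336 = 1.664%.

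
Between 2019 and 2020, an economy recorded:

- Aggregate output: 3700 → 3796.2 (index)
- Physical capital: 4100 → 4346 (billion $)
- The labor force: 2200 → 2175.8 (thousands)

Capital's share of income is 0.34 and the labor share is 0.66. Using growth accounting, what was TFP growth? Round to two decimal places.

Aggregate output growth = (3796.2 − 3700) / 3700 = 2.6%.
Physical capital growth = (4346 − 4100) / 4100 = 6%.
The labor force growth = (2175.8 − 2200) / 2200 = -1.1%.
Labor's share = 1 − 0.34 = 0.66.
Physical capital: 0.34 × 6 = 2.04 pp.
The labor force: 0.66 × (-1.1) = -0.726 pp.
TFP growth = 2.6 − 1.314 = 1.286%.

1.29%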